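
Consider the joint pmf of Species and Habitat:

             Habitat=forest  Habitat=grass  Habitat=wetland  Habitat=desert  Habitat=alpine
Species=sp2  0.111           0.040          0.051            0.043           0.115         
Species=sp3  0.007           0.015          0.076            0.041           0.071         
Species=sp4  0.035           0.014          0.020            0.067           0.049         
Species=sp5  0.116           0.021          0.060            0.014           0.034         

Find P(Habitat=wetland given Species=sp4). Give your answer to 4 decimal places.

P(Species=sp4) = 0.035 + 0.014 + 0.020 + 0.067 + 0.049 = 0.185.
P(Habitat=wetland | Species=sp4) = 0.020/0.185 = 0.1081.

0.1081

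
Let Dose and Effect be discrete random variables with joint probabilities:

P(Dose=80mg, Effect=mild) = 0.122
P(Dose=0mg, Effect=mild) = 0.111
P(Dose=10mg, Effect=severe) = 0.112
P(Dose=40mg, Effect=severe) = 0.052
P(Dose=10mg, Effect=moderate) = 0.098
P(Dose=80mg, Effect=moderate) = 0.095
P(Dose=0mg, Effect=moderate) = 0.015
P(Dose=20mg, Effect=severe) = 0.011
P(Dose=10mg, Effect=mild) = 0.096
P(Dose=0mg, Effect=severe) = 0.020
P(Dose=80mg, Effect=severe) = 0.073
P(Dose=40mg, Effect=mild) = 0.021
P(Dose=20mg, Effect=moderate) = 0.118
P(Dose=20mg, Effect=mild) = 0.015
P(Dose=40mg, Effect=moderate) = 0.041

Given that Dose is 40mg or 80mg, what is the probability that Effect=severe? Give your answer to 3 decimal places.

0.309

P(Dose=40mg) = 0.021 + 0.041 + 0.052 = 0.114.
P(Dose=80mg) = 0.122 + 0.095 + 0.073 = 0.290.
P(Dose ∈ {40mg, 80mg}) = 0.114 + 0.290 = 0.404; P(Effect=severe, Dose ∈ {40mg, 80mg}) = 0.052 + 0.073 = 0.125.
P(Effect=severe | Dose ∈ {40mg, 80mg}) = 0.125/0.404 = 0.309.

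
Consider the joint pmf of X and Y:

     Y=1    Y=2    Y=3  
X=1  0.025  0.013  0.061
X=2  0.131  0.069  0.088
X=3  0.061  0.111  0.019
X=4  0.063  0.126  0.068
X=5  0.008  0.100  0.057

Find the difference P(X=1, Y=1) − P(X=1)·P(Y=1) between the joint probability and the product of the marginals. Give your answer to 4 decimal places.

P(X=1) = 0.025 + 0.013 + 0.061 = 0.099.
P(Y=1) = 0.025 + 0.131 + 0.061 + 0.063 + 0.008 = 0.288.
P(X=1, Y=1) − P(X=1)P(Y=1) = 0.025 − 0.099×0.288 = -0.0035.

-0.0035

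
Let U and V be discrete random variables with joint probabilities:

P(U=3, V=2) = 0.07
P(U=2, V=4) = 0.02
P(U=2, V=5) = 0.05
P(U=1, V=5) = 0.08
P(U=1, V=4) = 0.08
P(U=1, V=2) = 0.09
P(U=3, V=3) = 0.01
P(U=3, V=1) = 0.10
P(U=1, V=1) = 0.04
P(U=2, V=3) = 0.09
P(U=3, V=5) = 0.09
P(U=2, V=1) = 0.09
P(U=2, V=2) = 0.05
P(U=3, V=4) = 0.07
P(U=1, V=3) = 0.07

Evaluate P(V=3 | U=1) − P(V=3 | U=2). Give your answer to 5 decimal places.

-0.10556

P(U=1) = 0.04 + 0.09 + 0.07 + 0.08 + 0.08 = 0.36; P(V=3 | U=1) = 0.07/0.36 = 0.194444.
P(U=2) = 0.09 + 0.05 + 0.09 + 0.02 + 0.05 = 0.30; P(V=3 | U=2) = 0.09/0.30 = 0.300000.
Difference = -0.10556.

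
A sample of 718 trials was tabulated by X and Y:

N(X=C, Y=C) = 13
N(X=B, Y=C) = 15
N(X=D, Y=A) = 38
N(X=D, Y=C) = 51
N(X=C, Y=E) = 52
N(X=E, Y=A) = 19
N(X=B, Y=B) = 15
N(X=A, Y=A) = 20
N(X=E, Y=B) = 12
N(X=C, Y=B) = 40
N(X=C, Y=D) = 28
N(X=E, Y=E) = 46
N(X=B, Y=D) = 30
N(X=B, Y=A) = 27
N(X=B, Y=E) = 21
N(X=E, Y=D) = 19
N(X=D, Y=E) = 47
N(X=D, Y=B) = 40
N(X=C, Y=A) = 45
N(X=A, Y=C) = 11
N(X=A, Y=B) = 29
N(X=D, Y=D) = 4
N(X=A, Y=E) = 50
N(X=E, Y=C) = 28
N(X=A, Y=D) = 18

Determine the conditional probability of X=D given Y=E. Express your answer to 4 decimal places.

0.2176

Total with Y=E: 50 + 21 + 52 + 47 + 46 = 216.
P(X=D | Y=E) = 47/216 = 0.2176.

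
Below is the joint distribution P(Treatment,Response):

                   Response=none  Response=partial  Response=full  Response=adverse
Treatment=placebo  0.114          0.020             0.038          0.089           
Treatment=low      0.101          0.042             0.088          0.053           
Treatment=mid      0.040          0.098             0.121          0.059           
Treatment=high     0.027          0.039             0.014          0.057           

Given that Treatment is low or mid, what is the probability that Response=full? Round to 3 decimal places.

P(Treatment=low) = 0.101 + 0.042 + 0.088 + 0.053 = 0.284.
P(Treatment=mid) = 0.040 + 0.098 + 0.121 + 0.059 = 0.318.
P(Treatment ∈ {low, mid}) = 0.284 + 0.318 = 0.602; P(Response=full, Treatment ∈ {low, mid}) = 0.088 + 0.121 = 0.209.
P(Response=full | Treatment ∈ {low, mid}) = 0.209/0.602 = 0.347.

0.347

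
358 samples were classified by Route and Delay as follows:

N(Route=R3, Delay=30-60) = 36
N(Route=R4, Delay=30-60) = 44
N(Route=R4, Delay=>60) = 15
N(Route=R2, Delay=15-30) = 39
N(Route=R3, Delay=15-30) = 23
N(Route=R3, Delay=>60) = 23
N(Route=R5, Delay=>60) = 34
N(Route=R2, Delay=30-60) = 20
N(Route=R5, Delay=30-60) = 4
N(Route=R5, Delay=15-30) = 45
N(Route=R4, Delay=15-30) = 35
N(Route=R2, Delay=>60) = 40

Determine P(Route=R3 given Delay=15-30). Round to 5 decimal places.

Total with Delay=15-30: 39 + 23 + 35 + 45 = 142.
P(Route=R3 | Delay=15-30) = 23/142 = 0.16197.

0.16197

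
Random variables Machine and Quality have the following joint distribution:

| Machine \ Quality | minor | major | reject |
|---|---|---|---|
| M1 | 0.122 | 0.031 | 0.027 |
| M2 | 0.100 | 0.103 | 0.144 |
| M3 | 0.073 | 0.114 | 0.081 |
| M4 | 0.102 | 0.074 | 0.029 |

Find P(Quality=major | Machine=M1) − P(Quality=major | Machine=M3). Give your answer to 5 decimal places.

-0.25315

P(Machine=M1) = 0.122 + 0.031 + 0.027 = 0.180; P(Quality=major | Machine=M1) = 0.031/0.180 = 0.172222.
P(Machine=M3) = 0.073 + 0.114 + 0.081 = 0.268; P(Quality=major | Machine=M3) = 0.114/0.268 = 0.425373.
Difference = -0.25315.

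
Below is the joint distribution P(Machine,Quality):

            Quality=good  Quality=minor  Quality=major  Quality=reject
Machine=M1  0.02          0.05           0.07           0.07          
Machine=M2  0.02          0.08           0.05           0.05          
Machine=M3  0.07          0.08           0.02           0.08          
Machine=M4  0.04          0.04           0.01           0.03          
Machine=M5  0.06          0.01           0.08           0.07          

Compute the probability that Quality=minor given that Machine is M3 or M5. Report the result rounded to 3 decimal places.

P(Machine=M3) = 0.07 + 0.08 + 0.02 + 0.08 = 0.25.
P(Machine=M5) = 0.06 + 0.01 + 0.08 + 0.07 = 0.22.
P(Machine ∈ {M3, M5}) = 0.25 + 0.22 = 0.47; P(Quality=minor, Machine ∈ {M3, M5}) = 0.08 + 0.01 = 0.09.
P(Quality=minor | Machine ∈ {M3, M5}) = 0.09/0.47 = 0.191.

0.191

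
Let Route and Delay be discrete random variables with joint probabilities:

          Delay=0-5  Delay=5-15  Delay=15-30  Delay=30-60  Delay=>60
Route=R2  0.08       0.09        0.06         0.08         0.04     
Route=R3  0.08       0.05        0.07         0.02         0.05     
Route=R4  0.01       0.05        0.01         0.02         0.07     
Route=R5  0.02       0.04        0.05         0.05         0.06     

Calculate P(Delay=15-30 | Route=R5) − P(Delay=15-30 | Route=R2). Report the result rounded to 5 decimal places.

P(Route=R5) = 0.02 + 0.04 + 0.05 + 0.05 + 0.06 = 0.22; P(Delay=15-30 | Route=R5) = 0.05/0.22 = 0.227273.
P(Route=R2) = 0.08 + 0.09 + 0.06 + 0.08 + 0.04 = 0.35; P(Delay=15-30 | Route=R2) = 0.06/0.35 = 0.171429.
Difference = 0.05584.

0.05584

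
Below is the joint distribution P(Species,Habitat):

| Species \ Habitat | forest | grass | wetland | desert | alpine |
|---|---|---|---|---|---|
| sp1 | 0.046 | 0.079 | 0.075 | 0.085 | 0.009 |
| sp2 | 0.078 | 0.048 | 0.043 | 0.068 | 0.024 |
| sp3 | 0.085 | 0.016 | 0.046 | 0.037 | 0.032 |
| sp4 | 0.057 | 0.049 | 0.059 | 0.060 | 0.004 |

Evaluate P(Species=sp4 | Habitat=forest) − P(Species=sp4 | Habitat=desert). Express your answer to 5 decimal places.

-0.02571

P(Habitat=forest) = 0.046 + 0.078 + 0.085 + 0.057 = 0.266; P(Species=sp4 | Habitat=forest) = 0.057/0.266 = 0.214286.
P(Habitat=desert) = 0.085 + 0.068 + 0.037 + 0.060 = 0.250; P(Species=sp4 | Habitat=desert) = 0.060/0.250 = 0.240000.
Difference = -0.02571.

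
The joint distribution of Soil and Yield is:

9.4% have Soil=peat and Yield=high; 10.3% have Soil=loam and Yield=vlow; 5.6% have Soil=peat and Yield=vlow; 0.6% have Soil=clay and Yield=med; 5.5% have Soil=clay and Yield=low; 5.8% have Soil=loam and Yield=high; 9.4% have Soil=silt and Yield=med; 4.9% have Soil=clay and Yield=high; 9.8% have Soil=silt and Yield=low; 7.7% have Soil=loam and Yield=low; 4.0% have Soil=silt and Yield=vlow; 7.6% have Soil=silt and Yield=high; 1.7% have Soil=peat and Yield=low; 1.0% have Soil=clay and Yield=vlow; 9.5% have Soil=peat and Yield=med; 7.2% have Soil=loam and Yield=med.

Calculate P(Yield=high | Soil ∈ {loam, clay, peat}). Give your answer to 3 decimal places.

P(Soil=loam) = 0.103 + 0.077 + 0.072 + 0.058 = 0.310.
P(Soil=clay) = 0.010 + 0.055 + 0.006 + 0.049 = 0.120.
P(Soil=peat) = 0.056 + 0.017 + 0.095 + 0.094 = 0.262.
P(Soil ∈ {loam, clay, peat}) = 0.310 + 0.120 + 0.262 = 0.692; P(Yield=high, Soil ∈ {loam, clay, peat}) = 0.058 + 0.049 + 0.094 = 0.201.
P(Yield=high | Soil ∈ {loam, clay, peat}) = 0.201/0.692 = 0.290.

0.290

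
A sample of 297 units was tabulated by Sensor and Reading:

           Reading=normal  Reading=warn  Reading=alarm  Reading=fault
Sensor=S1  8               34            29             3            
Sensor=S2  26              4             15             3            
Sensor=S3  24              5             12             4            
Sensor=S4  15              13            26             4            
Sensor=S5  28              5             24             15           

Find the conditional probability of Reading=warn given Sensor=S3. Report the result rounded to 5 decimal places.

Total with Sensor=S3: 24 + 5 + 12 + 4 = 45.
P(Reading=warn | Sensor=S3) = 5/45 = 0.11111.

0.11111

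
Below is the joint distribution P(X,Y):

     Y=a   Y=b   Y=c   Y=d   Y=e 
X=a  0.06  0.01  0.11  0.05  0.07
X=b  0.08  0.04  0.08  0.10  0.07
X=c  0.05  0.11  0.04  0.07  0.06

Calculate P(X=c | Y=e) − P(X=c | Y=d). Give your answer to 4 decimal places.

-0.0182

P(Y=e) = 0.07 + 0.07 + 0.06 = 0.20; P(X=c | Y=e) = 0.06/0.20 = 0.30000.
P(Y=d) = 0.05 + 0.10 + 0.07 = 0.22; P(X=c | Y=d) = 0.07/0.22 = 0.31818.
Difference = -0.0182.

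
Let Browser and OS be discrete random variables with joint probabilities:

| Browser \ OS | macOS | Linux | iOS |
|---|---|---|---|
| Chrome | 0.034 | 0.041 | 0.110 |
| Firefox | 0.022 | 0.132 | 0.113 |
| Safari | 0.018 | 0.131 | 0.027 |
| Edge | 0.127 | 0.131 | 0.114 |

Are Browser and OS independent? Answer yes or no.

no

P(Browser=Safari) = 0.176 and P(OS=Linux) = 0.435, so their product is 0.07656, but P(Browser=Safari, OS=Linux) = 0.131. Since these differ, Browser and OS are not independent.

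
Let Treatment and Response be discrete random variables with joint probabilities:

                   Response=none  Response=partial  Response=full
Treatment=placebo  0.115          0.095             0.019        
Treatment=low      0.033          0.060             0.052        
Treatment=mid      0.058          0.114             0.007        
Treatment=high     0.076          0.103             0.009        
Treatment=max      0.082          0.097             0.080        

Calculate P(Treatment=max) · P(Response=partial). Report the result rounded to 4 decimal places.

0.1215

P(Treatment=max) = 0.082 + 0.097 + 0.080 = 0.259.
P(Response=partial) = 0.095 + 0.060 + 0.114 + 0.103 + 0.097 = 0.469.
Product: 0.259 × 0.469 = 0.1215.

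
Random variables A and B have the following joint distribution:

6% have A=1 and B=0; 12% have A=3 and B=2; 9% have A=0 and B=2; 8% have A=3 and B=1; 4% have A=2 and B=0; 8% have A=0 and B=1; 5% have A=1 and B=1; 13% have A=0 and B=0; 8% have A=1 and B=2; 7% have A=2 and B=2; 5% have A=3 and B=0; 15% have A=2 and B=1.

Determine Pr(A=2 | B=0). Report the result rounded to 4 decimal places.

P(B=0) = 0.13 + 0.06 + 0.04 + 0.05 = 0.28.
P(A=2 | B=0) = 0.04/0.28 = 0.1429.

0.1429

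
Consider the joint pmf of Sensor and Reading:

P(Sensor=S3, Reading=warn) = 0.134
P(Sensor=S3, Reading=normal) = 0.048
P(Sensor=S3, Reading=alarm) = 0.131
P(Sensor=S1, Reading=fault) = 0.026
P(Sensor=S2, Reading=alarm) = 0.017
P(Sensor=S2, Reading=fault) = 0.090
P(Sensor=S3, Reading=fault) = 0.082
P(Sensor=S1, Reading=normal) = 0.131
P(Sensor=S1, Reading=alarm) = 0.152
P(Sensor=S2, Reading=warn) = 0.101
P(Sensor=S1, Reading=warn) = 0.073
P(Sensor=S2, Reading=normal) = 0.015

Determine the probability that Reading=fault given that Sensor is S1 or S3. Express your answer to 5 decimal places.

0.13900

P(Sensor=S1) = 0.131 + 0.073 + 0.152 + 0.026 = 0.382.
P(Sensor=S3) = 0.048 + 0.134 + 0.131 + 0.082 = 0.395.
P(Sensor ∈ {S1, S3}) = 0.382 + 0.395 = 0.777; P(Reading=fault, Sensor ∈ {S1, S3}) = 0.026 + 0.082 = 0.108.
P(Reading=fault | Sensor ∈ {S1, S3}) = 0.108/0.777 = 0.13900.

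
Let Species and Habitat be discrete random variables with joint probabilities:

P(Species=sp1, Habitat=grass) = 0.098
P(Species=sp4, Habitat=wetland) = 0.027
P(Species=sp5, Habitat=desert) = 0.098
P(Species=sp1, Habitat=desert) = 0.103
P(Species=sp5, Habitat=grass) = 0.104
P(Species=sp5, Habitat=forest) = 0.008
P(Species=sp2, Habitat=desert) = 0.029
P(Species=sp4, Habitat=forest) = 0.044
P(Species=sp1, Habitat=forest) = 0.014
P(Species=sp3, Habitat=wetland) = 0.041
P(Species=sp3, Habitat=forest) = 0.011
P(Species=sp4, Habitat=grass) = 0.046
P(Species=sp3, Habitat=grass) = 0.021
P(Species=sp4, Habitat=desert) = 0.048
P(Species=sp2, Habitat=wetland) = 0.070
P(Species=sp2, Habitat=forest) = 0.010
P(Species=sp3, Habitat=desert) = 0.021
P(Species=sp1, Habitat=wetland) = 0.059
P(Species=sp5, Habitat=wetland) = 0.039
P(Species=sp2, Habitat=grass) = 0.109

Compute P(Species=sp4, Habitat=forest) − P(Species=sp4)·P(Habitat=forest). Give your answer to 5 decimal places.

P(Species=sp4) = 0.044 + 0.046 + 0.027 + 0.048 = 0.165.
P(Habitat=forest) = 0.014 + 0.010 + 0.011 + 0.044 + 0.008 = 0.087.
P(Species=sp4, Habitat=forest) − P(Species=sp4)P(Habitat=forest) = 0.044 − 0.165×0.087 = 0.02965.

0.02965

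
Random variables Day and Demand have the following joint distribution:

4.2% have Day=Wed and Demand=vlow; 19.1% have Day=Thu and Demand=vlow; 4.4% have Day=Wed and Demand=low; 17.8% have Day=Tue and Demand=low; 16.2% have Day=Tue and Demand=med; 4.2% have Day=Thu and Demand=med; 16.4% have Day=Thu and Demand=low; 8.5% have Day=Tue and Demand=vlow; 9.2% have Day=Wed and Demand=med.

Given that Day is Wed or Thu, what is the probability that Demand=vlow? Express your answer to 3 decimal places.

P(Day=Wed) = 0.042 + 0.044 + 0.092 = 0.178.
P(Day=Thu) = 0.191 + 0.164 + 0.042 = 0.397.
P(Day ∈ {Wed, Thu}) = 0.178 + 0.397 = 0.575; P(Demand=vlow, Day ∈ {Wed, Thu}) = 0.042 + 0.191 = 0.233.
P(Demand=vlow | Day ∈ {Wed, Thu}) = 0.233/0.575 = 0.405.

0.405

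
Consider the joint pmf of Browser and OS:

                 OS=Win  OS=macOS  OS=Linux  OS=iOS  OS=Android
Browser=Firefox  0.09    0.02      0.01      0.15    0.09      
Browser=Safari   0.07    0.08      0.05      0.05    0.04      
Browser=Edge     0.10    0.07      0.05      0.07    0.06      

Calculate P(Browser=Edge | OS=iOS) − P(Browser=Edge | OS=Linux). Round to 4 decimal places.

-0.1953

P(OS=iOS) = 0.15 + 0.05 + 0.07 = 0.27; P(Browser=Edge | OS=iOS) = 0.07/0.27 = 0.25926.
P(OS=Linux) = 0.01 + 0.05 + 0.05 = 0.11; P(Browser=Edge | OS=Linux) = 0.05/0.11 = 0.45455.
Difference = -0.1953.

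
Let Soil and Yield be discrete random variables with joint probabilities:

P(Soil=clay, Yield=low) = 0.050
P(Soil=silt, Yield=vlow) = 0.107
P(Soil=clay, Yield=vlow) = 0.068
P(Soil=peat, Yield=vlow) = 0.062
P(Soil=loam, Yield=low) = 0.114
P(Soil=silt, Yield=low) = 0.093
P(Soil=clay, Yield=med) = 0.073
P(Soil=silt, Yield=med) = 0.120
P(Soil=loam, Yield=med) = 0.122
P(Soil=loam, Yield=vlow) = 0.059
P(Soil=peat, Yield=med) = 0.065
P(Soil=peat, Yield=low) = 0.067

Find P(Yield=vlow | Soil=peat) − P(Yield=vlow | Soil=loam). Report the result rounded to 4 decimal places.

P(Soil=peat) = 0.062 + 0.067 + 0.065 = 0.194; P(Yield=vlow | Soil=peat) = 0.062/0.194 = 0.31959.
P(Soil=loam) = 0.059 + 0.114 + 0.122 = 0.295; P(Yield=vlow | Soil=loam) = 0.059/0.295 = 0.20000.
Difference = 0.1196.

0.1196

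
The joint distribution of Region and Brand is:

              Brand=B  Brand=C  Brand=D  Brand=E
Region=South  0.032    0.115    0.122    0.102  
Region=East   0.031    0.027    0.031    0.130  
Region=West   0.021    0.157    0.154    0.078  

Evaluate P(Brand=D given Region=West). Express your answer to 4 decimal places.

0.3756

P(Region=West) = 0.021 + 0.157 + 0.154 + 0.078 = 0.410.
P(Brand=D | Region=West) = 0.154/0.410 = 0.3756.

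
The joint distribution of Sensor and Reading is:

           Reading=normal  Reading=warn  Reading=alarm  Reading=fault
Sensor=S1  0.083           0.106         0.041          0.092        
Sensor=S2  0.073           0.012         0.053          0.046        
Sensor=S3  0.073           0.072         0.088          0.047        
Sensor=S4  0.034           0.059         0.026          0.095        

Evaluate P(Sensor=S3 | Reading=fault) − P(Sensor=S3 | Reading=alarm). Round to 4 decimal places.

-0.2552

P(Reading=fault) = 0.092 + 0.046 + 0.047 + 0.095 = 0.280; P(Sensor=S3 | Reading=fault) = 0.047/0.280 = 0.16786.
P(Reading=alarm) = 0.041 + 0.053 + 0.088 + 0.026 = 0.208; P(Sensor=S3 | Reading=alarm) = 0.088/0.208 = 0.42308.
Difference = -0.2552.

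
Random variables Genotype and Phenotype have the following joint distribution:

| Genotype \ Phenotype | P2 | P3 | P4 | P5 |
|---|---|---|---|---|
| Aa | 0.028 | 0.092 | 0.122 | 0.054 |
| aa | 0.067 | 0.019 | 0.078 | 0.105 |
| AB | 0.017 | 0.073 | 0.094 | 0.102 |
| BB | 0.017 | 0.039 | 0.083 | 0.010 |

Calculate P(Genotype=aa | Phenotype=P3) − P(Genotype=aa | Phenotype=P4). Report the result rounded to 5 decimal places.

-0.12169

P(Phenotype=P3) = 0.092 + 0.019 + 0.073 + 0.039 = 0.223; P(Genotype=aa | Phenotype=P3) = 0.019/0.223 = 0.085202.
P(Phenotype=P4) = 0.122 + 0.078 + 0.094 + 0.083 = 0.377; P(Genotype=aa | Phenotype=P4) = 0.078/0.377 = 0.206897.
Difference = -0.12169.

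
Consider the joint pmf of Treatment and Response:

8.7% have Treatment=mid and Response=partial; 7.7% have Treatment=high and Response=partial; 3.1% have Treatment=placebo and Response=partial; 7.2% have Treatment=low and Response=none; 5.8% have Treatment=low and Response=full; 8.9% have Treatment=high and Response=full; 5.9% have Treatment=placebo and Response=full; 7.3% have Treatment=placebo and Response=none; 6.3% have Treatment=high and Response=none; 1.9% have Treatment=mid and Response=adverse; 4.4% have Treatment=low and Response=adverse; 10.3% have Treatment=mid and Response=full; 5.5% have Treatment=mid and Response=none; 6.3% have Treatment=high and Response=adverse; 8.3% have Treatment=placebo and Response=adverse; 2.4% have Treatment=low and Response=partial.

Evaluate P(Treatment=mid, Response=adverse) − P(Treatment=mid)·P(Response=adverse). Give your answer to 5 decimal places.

-0.03618

P(Treatment=mid) = 0.055 + 0.087 + 0.103 + 0.019 = 0.264.
P(Response=adverse) = 0.083 + 0.044 + 0.019 + 0.063 = 0.209.
P(Treatment=mid, Response=adverse) − P(Treatment=mid)P(Response=adverse) = 0.019 − 0.264×0.209 = -0.03618.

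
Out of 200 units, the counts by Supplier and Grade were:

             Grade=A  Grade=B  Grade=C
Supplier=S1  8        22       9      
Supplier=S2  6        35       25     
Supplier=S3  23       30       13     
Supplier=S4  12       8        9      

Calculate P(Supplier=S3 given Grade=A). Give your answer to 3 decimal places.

0.469

Total with Grade=A: 8 + 6 + 23 + 12 = 49.
P(Supplier=S3 | Grade=A) = 23/49 = 0.469.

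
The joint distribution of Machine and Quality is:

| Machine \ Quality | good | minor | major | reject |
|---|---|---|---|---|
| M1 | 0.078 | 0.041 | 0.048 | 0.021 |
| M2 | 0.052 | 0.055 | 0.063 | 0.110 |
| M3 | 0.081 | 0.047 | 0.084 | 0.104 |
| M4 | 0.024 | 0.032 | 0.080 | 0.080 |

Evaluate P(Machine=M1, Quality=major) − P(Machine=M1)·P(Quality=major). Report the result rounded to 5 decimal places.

-0.00370

P(Machine=M1) = 0.078 + 0.041 + 0.048 + 0.021 = 0.188.
P(Quality=major) = 0.048 + 0.063 + 0.084 + 0.080 = 0.275.
P(Machine=M1, Quality=major) − P(Machine=M1)P(Quality=major) = 0.048 − 0.188×0.275 = -0.00370.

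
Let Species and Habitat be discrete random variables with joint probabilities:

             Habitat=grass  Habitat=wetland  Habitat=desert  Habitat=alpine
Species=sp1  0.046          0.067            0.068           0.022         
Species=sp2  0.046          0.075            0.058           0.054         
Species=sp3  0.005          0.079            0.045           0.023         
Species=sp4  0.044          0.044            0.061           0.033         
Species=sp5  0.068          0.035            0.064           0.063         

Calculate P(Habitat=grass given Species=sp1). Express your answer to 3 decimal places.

P(Species=sp1) = 0.046 + 0.067 + 0.068 + 0.022 = 0.203.
P(Habitat=grass | Species=sp1) = 0.046/0.203 = 0.227.

0.227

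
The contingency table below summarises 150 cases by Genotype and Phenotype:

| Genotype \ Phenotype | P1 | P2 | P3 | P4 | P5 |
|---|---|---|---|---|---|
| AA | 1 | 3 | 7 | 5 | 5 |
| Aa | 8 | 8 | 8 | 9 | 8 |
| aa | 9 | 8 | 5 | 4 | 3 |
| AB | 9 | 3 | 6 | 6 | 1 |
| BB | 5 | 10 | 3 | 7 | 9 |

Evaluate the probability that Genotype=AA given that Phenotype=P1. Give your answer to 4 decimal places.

Total with Phenotype=P1: 1 + 8 + 9 + 9 + 5 = 32.
P(Genotype=AA | Phenotype=P1) = 1/32 = 0.0313.

0.0313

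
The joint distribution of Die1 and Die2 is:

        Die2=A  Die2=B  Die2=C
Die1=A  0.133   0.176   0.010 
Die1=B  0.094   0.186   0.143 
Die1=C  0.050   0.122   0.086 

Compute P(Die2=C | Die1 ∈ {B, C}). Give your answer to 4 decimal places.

P(Die1=B) = 0.094 + 0.186 + 0.143 = 0.423.
P(Die1=C) = 0.050 + 0.122 + 0.086 = 0.258.
P(Die1 ∈ {B, C}) = 0.423 + 0.258 = 0.681; P(Die2=C, Die1 ∈ {B, C}) = 0.143 + 0.086 = 0.229.
P(Die2=C | Die1 ∈ {B, C}) = 0.229/0.681 = 0.3363.

0.3363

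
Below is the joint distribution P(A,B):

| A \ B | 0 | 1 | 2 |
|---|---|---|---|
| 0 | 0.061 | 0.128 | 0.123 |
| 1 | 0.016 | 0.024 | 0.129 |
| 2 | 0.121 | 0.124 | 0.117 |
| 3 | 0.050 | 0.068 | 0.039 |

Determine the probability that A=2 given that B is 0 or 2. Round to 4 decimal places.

0.3628

P(B=0) = 0.061 + 0.016 + 0.121 + 0.050 = 0.248.
P(B=2) = 0.123 + 0.129 + 0.117 + 0.039 = 0.408.
P(B ∈ {0, 2}) = 0.248 + 0.408 = 0.656; P(A=2, B ∈ {0, 2}) = 0.121 + 0.117 = 0.238.
P(A=2 | B ∈ {0, 2}) = 0.238/0.656 = 0.3628.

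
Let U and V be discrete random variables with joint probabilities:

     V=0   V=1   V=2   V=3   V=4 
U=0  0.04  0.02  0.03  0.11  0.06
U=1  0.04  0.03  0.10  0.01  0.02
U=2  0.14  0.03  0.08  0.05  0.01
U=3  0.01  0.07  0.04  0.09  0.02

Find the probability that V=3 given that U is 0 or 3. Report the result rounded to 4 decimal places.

P(U=0) = 0.04 + 0.02 + 0.03 + 0.11 + 0.06 = 0.26.
P(U=3) = 0.01 + 0.07 + 0.04 + 0.09 + 0.02 = 0.23.
P(U ∈ {0, 3}) = 0.26 + 0.23 = 0.49; P(V=3, U ∈ {0, 3}) = 0.11 + 0.09 = 0.20.
P(V=3 | U ∈ {0, 3}) = 0.20/0.49 = 0.4082.

0.4082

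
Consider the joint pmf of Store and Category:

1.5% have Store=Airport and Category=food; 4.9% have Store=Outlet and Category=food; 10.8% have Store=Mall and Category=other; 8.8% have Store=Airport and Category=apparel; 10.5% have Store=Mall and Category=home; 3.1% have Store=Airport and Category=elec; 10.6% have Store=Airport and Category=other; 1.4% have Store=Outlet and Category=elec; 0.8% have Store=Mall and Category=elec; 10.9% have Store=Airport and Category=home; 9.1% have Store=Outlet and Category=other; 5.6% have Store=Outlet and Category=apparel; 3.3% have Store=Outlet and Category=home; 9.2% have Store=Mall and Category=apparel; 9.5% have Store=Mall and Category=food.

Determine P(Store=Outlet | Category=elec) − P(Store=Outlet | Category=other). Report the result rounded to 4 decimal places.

-0.0342

P(Category=elec) = 0.008 + 0.031 + 0.014 = 0.053; P(Store=Outlet | Category=elec) = 0.014/0.053 = 0.26415.
P(Category=other) = 0.108 + 0.106 + 0.091 = 0.305; P(Store=Outlet | Category=other) = 0.091/0.305 = 0.29836.
Difference = -0.0342.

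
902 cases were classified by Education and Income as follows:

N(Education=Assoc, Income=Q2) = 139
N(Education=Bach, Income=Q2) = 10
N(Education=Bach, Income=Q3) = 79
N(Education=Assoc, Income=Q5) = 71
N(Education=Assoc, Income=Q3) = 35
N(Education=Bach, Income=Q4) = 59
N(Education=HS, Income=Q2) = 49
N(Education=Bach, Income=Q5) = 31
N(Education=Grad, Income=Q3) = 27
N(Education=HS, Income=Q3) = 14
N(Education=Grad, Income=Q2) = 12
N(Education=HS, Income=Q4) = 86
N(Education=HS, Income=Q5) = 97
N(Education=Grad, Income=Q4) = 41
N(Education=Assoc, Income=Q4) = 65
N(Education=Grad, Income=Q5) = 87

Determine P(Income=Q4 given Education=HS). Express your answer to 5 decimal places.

0.34959

Total with Education=HS: 49 + 14 + 86 + 97 = 246.
P(Income=Q4 | Education=HS) = 86/246 = 0.34959.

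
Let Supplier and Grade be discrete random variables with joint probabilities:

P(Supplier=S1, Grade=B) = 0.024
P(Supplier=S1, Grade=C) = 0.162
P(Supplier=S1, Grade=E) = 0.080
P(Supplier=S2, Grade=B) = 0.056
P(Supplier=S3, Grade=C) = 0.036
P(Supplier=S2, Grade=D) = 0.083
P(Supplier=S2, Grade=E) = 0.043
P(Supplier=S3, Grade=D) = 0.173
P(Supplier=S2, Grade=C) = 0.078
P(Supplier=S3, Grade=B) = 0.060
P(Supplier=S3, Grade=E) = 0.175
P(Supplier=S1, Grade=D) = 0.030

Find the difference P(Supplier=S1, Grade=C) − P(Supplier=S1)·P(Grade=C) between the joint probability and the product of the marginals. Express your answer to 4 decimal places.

P(Supplier=S1) = 0.024 + 0.162 + 0.030 + 0.080 = 0.296.
P(Grade=C) = 0.162 + 0.078 + 0.036 = 0.276.
P(Supplier=S1, Grade=C) − P(Supplier=S1)P(Grade=C) = 0.162 − 0.296×0.276 = 0.0803.

0.0803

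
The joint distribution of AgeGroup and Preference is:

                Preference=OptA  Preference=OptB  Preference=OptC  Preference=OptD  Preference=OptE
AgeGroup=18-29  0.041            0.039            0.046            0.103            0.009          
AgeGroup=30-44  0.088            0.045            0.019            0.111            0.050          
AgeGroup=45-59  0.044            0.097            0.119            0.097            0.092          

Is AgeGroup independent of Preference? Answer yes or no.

no

P(AgeGroup=45-59) = 0.449 and P(Preference=OptD) = 0.311, so their product is 0.13964, but P(AgeGroup=45-59, Preference=OptD) = 0.097. Since these differ, AgeGroup and Preference are not independent.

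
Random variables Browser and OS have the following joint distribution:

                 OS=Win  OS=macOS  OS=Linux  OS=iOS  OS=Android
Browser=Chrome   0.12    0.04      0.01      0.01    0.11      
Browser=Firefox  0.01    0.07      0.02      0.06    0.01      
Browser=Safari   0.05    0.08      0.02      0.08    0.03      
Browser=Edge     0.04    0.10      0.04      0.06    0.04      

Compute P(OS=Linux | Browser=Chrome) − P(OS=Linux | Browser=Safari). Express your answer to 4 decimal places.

P(Browser=Chrome) = 0.12 + 0.04 + 0.01 + 0.01 + 0.11 = 0.29; P(OS=Linux | Browser=Chrome) = 0.01/0.29 = 0.03448.
P(Browser=Safari) = 0.05 + 0.08 + 0.02 + 0.08 + 0.03 = 0.26; P(OS=Linux | Browser=Safari) = 0.02/0.26 = 0.07692.
Difference = -0.0424.

-0.0424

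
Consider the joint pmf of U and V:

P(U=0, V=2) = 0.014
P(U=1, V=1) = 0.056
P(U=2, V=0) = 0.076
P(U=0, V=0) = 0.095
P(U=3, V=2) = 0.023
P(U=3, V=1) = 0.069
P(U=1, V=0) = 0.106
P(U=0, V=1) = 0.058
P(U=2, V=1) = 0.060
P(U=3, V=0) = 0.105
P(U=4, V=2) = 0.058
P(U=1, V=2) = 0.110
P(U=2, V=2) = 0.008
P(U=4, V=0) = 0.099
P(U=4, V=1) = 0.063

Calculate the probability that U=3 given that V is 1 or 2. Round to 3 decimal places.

P(V=1) = 0.058 + 0.056 + 0.060 + 0.069 + 0.063 = 0.306.
P(V=2) = 0.014 + 0.110 + 0.008 + 0.023 + 0.058 = 0.213.
P(V ∈ {1, 2}) = 0.306 + 0.213 = 0.519; P(U=3, V ∈ {1, 2}) = 0.069 + 0.023 = 0.092.
P(U=3 | V ∈ {1, 2}) = 0.092/0.519 = 0.177.

0.177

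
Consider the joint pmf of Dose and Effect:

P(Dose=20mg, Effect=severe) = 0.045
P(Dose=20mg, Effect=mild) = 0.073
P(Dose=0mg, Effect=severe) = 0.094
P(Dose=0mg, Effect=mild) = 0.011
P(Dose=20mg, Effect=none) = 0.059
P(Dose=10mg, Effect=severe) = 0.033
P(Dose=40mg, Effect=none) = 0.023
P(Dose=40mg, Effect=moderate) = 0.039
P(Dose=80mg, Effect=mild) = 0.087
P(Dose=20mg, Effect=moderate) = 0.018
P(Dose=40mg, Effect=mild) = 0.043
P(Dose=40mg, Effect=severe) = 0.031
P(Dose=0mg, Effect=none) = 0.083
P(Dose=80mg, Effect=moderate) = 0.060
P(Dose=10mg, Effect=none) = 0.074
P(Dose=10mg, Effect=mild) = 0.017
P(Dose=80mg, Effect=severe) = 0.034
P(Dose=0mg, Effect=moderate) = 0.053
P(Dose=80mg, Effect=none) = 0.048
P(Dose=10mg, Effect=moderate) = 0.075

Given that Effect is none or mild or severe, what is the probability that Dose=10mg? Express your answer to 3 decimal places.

0.164

P(Effect=none) = 0.083 + 0.074 + 0.059 + 0.023 + 0.048 = 0.287.
P(Effect=mild) = 0.011 + 0.017 + 0.073 + 0.043 + 0.087 = 0.231.
P(Effect=severe) = 0.094 + 0.033 + 0.045 + 0.031 + 0.034 = 0.237.
P(Effect ∈ {none, mild, severe}) = 0.287 + 0.231 + 0.237 = 0.755; P(Dose=10mg, Effect ∈ {none, mild, severe}) = 0.074 + 0.017 + 0.033 = 0.124.
P(Dose=10mg | Effect ∈ {none, mild, severe}) = 0.124/0.755 = 0.164.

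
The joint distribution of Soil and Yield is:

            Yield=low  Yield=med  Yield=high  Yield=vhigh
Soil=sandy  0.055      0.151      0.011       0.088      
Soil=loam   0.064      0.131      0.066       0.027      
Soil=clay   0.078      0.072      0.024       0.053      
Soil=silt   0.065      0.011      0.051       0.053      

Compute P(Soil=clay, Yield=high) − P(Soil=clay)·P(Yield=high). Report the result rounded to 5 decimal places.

-0.01050

P(Soil=clay) = 0.078 + 0.072 + 0.024 + 0.053 = 0.227.
P(Yield=high) = 0.011 + 0.066 + 0.024 + 0.051 = 0.152.
P(Soil=clay, Yield=high) − P(Soil=clay)P(Yield=high) = 0.024 − 0.227×0.152 = -0.01050.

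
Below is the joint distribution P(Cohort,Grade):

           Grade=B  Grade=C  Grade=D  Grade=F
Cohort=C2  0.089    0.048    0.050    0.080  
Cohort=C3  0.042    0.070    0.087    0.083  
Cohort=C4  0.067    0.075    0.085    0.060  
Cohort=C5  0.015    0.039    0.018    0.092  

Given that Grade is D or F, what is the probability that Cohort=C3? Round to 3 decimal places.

0.306

P(Grade=D) = 0.050 + 0.087 + 0.085 + 0.018 = 0.240.
P(Grade=F) = 0.080 + 0.083 + 0.060 + 0.092 = 0.315.
P(Grade ∈ {D, F}) = 0.240 + 0.315 = 0.555; P(Cohort=C3, Grade ∈ {D, F}) = 0.087 + 0.083 = 0.170.
P(Cohort=C3 | Grade ∈ {D, F}) = 0.170/0.555 = 0.306.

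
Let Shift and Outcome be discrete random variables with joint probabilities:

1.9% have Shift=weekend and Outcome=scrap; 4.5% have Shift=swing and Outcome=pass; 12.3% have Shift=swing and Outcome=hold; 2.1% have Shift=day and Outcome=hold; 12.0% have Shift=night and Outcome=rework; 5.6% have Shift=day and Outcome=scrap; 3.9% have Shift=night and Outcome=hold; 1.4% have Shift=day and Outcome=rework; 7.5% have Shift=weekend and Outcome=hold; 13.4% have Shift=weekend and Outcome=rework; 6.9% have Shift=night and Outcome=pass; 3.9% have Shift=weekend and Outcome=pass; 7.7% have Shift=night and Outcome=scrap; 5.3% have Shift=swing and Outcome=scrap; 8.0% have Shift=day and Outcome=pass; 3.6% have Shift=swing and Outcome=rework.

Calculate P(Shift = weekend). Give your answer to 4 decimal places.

P(Shift=weekend) = 0.039 + 0.134 + 0.019 + 0.075 = 0.267.

0.2670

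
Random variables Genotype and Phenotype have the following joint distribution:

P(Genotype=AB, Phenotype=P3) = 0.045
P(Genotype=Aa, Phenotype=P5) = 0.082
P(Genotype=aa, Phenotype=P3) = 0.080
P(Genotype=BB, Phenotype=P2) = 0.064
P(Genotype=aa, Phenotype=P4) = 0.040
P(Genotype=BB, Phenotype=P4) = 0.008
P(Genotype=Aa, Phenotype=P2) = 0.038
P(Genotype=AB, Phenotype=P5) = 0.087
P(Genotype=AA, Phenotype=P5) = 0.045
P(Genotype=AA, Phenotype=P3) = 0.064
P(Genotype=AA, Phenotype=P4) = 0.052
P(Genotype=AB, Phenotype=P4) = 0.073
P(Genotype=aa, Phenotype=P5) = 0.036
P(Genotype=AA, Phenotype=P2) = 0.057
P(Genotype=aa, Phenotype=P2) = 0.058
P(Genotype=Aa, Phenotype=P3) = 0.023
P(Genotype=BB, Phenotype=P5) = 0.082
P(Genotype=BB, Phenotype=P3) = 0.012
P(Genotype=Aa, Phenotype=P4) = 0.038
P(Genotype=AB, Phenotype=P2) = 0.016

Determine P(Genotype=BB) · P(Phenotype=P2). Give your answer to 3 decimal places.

P(Genotype=BB) = 0.064 + 0.012 + 0.008 + 0.082 = 0.166.
P(Phenotype=P2) = 0.057 + 0.038 + 0.058 + 0.016 + 0.064 = 0.233.
Product: 0.166 × 0.233 = 0.039.

0.039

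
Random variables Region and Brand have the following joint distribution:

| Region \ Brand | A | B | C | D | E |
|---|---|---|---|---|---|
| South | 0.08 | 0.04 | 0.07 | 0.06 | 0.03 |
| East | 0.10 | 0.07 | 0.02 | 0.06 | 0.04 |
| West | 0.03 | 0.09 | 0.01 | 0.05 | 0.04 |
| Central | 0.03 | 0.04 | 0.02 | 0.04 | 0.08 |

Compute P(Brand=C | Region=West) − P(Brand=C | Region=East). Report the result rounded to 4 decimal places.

P(Region=West) = 0.03 + 0.09 + 0.01 + 0.05 + 0.04 = 0.22; P(Brand=C | Region=West) = 0.01/0.22 = 0.04545.
P(Region=East) = 0.10 + 0.07 + 0.02 + 0.06 + 0.04 = 0.29; P(Brand=C | Region=East) = 0.02/0.29 = 0.06897.
Difference = -0.0235.

-0.0235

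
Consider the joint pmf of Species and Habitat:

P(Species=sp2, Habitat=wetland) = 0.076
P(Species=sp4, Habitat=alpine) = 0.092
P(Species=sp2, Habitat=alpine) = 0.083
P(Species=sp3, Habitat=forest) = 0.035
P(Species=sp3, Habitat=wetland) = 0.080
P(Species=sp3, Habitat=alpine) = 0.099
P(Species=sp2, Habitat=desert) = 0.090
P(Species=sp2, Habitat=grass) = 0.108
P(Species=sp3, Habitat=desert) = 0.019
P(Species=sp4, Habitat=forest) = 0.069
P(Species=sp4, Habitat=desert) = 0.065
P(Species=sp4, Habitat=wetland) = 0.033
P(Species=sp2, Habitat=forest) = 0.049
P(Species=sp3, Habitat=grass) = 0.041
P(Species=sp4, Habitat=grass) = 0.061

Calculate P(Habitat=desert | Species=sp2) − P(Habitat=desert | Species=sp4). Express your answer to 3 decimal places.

0.019

P(Species=sp2) = 0.049 + 0.108 + 0.076 + 0.090 + 0.083 = 0.406; P(Habitat=desert | Species=sp2) = 0.090/0.406 = 0.2217.
P(Species=sp4) = 0.069 + 0.061 + 0.033 + 0.065 + 0.092 = 0.320; P(Habitat=desert | Species=sp4) = 0.065/0.320 = 0.2031.
Difference = 0.019.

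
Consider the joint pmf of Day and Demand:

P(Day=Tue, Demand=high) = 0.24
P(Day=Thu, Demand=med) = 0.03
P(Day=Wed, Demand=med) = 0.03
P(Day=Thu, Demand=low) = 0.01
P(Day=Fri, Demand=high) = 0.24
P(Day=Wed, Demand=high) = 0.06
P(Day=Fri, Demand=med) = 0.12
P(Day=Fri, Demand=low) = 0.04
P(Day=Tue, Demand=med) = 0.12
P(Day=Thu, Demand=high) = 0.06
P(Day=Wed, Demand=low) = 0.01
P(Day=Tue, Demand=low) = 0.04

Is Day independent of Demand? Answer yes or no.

Every cell satisfies P(Day,Demand) = P(Day)·P(Demand). For instance P(Day=Tue) = 0.40, P(Demand=high) = 0.60, and 0.40×0.60 = 0.24 matches the joint entry. So Day and Demand are independent.

yes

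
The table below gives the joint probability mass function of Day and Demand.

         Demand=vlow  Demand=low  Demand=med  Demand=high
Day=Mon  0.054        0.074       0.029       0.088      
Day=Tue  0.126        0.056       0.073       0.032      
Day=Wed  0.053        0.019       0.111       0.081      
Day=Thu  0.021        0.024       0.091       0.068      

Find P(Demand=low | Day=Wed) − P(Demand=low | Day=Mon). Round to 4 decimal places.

P(Day=Wed) = 0.053 + 0.019 + 0.111 + 0.081 = 0.264; P(Demand=low | Day=Wed) = 0.019/0.264 = 0.07197.
P(Day=Mon) = 0.054 + 0.074 + 0.029 + 0.088 = 0.245; P(Demand=low | Day=Mon) = 0.074/0.245 = 0.30204.
Difference = -0.2301.

-0.2301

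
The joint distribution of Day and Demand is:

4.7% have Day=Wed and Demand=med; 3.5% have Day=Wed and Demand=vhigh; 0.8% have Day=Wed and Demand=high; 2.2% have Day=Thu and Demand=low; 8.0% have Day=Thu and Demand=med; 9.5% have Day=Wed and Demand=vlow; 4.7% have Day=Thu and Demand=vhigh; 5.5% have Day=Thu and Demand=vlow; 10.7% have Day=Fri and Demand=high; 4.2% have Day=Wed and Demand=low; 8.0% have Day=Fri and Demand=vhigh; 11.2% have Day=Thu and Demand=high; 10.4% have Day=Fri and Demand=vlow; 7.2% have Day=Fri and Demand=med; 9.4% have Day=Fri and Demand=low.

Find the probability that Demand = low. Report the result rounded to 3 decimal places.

0.158

P(Demand=low) = 0.042 + 0.022 + 0.094 = 0.158.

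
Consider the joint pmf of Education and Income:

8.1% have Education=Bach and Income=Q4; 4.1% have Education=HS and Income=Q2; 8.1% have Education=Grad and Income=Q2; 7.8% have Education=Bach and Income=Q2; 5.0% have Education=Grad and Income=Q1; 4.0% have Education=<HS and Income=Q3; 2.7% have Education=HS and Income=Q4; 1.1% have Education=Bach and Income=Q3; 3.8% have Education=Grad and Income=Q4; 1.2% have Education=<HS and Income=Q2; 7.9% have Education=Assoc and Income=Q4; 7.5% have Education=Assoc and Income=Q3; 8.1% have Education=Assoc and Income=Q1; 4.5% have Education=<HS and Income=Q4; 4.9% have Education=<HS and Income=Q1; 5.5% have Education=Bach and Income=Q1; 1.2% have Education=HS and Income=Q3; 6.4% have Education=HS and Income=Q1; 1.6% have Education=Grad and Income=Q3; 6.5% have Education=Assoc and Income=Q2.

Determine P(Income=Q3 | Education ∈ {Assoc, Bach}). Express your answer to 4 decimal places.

P(Education=Assoc) = 0.081 + 0.065 + 0.075 + 0.079 = 0.300.
P(Education=Bach) = 0.055 + 0.078 + 0.011 + 0.081 = 0.225.
P(Education ∈ {Assoc, Bach}) = 0.300 + 0.225 = 0.525; P(Income=Q3, Education ∈ {Assoc, Bach}) = 0.075 + 0.011 = 0.086.
P(Income=Q3 | Education ∈ {Assoc, Bach}) = 0.086/0.525 = 0.1638.

0.1638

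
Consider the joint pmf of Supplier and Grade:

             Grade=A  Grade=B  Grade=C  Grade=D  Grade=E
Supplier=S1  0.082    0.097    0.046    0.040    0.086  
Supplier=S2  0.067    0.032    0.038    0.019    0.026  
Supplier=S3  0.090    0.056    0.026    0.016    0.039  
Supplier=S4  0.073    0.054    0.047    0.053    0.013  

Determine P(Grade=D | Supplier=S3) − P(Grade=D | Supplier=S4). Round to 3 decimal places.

-0.150

P(Supplier=S3) = 0.090 + 0.056 + 0.026 + 0.016 + 0.039 = 0.227; P(Grade=D | Supplier=S3) = 0.016/0.227 = 0.0705.
P(Supplier=S4) = 0.073 + 0.054 + 0.047 + 0.053 + 0.013 = 0.240; P(Grade=D | Supplier=S4) = 0.053/0.240 = 0.2208.
Difference = -0.150.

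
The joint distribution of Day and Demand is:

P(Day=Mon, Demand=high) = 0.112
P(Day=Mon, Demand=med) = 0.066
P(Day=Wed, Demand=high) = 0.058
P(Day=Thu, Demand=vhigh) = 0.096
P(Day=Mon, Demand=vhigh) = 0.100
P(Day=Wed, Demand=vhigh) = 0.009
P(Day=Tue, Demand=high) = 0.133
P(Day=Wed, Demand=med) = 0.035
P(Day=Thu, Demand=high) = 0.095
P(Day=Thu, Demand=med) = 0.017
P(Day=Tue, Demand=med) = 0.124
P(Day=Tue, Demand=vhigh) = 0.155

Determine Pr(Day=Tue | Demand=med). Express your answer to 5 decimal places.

P(Demand=med) = 0.066 + 0.124 + 0.035 + 0.017 = 0.242.
P(Day=Tue | Demand=med) = 0.124/0.242 = 0.51240.

0.51240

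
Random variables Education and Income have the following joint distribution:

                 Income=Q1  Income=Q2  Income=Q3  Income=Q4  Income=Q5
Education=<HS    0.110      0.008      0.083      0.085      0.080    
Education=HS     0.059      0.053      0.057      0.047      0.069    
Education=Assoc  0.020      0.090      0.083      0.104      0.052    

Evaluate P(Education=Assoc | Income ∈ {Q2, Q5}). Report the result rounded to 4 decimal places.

0.4034

P(Income=Q2) = 0.008 + 0.053 + 0.090 = 0.151.
P(Income=Q5) = 0.080 + 0.069 + 0.052 = 0.201.
P(Income ∈ {Q2, Q5}) = 0.151 + 0.201 = 0.352; P(Education=Assoc, Income ∈ {Q2, Q5}) = 0.090 + 0.052 = 0.142.
P(Education=Assoc | Income ∈ {Q2, Q5}) = 0.142/0.352 = 0.4034.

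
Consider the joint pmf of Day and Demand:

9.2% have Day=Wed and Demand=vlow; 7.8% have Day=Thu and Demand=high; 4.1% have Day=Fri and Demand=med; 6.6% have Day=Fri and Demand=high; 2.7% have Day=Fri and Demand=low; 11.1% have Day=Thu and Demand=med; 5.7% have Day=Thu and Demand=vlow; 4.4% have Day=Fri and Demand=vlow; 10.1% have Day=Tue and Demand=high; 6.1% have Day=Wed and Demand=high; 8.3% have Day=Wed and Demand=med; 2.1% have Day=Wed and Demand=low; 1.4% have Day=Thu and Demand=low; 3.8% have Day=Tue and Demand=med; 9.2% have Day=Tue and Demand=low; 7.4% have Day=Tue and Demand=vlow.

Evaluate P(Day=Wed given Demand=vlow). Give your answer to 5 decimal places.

P(Demand=vlow) = 0.074 + 0.092 + 0.057 + 0.044 = 0.267.
P(Day=Wed | Demand=vlow) = 0.092/0.267 = 0.34457.

0.34457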